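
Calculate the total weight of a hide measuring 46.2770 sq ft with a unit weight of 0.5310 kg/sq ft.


Formula: Weight = area * weight_per_sqft
Substituting: Weight = 46.2770 * 0.5310
Result: 24.5731 kg


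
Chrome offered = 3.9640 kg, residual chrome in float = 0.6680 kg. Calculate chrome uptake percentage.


Formula: Uptake = (offered - residual) / offered * 100
Substituting: Uptake = (3.9640 - 0.6680) / 3.9640 * 100
Result: 83.1483 %


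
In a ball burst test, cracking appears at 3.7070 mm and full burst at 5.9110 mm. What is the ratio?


Formula: Ratio = crack / burst
Substituting: Ratio = 3.7070 / 5.9110
Result: 0.6271


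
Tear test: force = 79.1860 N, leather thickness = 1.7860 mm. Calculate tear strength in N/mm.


Formula: Tear strength = force / thickness
Substituting: Tear strength = 79.1860 / 1.7860
Result: 44.3371 N/mm


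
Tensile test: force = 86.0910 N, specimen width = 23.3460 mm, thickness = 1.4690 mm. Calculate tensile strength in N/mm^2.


Formula: TS = force / (width * thickness)
Substituting: TS = 86.0910 / (23.3460 * 1.4690)
Result: 2.5103 N/mm^2


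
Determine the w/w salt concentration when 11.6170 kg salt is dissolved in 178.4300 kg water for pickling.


Formula: Conc = salt / (water + salt) * 100
Substituting: Conc = 11.6170 / (178.4300 + 11.6170) * 100
Result: 6.1127 %


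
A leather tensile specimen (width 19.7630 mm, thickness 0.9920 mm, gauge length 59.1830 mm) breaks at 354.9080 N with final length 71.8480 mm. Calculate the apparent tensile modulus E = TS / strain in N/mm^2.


TS = F / (w * t) = 354.9080 / (19.7630 * 0.9920) = 18.1030 N/mm^2
strain = (Lf - L0) / L0 = (71.8480 - 59.1830) / 59.1830 = 0.2140
E = TS / strain = 18.1030 / 0.2140 = 84.5947 N/mm^2


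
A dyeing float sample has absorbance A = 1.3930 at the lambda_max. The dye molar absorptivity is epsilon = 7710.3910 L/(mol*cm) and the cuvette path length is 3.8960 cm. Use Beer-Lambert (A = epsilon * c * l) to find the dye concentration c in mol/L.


Formula: c = A / (epsilon * l)
Substituting: c = 1.3930 / (7710.3910 * 3.8960)
Result: 4.6372e-05 mol/L


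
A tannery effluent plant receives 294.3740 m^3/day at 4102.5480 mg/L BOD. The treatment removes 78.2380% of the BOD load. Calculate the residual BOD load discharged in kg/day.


Load_in = volume * conc / 1000 = 294.3740 * 4102.5480 / 1000 = 1207.6835 kg/day
Removed = Load_in * eff / 100 = 1207.6835 * 78.2380 / 100 = 944.8674 kg/day
Load_out = Load_in - Removed = 1207.6835 - 944.8674 = 262.8161 kg/day


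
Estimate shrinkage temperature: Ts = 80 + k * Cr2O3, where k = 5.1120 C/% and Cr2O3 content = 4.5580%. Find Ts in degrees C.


Formula: Ts = 80 + k * Cr2O3
Substituting: Ts = 80 + 5.1120 * 4.5580
Result: 103.3005 C


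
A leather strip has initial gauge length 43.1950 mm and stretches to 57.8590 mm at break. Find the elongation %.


Formula: Elongation = (Lf - L0) / L0 * 100
Substituting: Elongation = (57.8590 - 43.1950) / 43.1950 * 100
Result: 33.9484 %


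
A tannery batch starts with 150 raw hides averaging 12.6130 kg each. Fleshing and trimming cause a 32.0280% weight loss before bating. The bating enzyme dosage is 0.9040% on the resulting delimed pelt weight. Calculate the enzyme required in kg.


Total_raw = N * avg_wt = 150 * 12.6130 = 1891.9500 kg
Substrate = Total_raw * (1 - loss/100) = 1891.9500 * (1 - 32.0280/100) = 1285.9963 kg
Enzyme = Substrate * pct / 100 = 1285.9963 * 0.9040 / 100 = 11.6254 kg


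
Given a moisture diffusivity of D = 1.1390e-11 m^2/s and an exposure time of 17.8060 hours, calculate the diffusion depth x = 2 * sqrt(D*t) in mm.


t = 17.8060 hr * 3600 = 64101.6000 s
D * t = 1.1390e-11 * 64101.6000 = 7.3012e-07
x = 2 * sqrt(D*t) = 2 * sqrt(7.3012e-07) = 0.00170894 m = 1.7089 mm


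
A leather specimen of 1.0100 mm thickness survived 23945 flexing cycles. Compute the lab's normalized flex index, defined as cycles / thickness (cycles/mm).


Formula: Index = cycles / thickness
Substituting: Index = 23945 / 1.0100
Result: 23707.9208 cycles/mm


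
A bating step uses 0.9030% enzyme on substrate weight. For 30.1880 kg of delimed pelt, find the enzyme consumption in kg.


Formula: Enzyme = substrate * pct / 100
Substituting: Enzyme = 30.1880 * 0.9030 / 100
Result: 0.2726 kg


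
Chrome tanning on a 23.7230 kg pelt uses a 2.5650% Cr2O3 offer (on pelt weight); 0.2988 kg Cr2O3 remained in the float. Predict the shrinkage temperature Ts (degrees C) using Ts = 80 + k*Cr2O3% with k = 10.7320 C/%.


Offered = pelt * offer_pct / 100 = 23.7230 * 2.5650 / 100 = 0.6085 kg
Uptake = offered - residual = 0.6085 - 0.2988 = 0.3097 kg
Cr2O3% on pelt = uptake / pelt * 100 = 0.3097 / 23.7230 * 100 = 1.3055 %
Ts = 80 + k * Cr2O3% = 80 + 10.7320 * 1.3055 = 94.0102 C


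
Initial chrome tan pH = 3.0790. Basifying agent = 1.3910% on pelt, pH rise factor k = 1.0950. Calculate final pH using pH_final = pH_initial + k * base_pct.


Formula: pH_final = pH_initial + k * base_pct
Substituting: pH_final = 3.0790 + 1.0950 * 1.3910
Result: 4.6021


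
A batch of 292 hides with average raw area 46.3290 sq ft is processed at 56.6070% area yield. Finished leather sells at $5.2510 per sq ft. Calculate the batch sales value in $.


Raw_total = N * avg_area = 292 * 46.3290 = 13528.0680 sq ft
Finished = Raw_total * yield / 100 = 13528.0680 * 56.6070 / 100 = 7657.8335 sq ft
Value = Finished * price = 7657.8335 * 5.2510 = 40211.2835 $


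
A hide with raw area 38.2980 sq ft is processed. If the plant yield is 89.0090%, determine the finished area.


Formula: finished = raw * yield / 100
Substituting: finished = 38.2980 * 89.0090 / 100
Result: 34.0887 sq ft


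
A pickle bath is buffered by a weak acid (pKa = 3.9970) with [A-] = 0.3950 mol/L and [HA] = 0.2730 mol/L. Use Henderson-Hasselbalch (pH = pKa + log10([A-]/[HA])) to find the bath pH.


ratio = [A-] / [HA] = 0.3950 / 0.2730 = 1.4469
log10(ratio) = 0.1604
pH = pKa + log10(ratio) = 3.9970 + 0.1604 = 4.1574


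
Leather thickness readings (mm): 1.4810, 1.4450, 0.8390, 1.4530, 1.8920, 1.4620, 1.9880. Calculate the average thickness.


Formula: Average = sum / n
Substituting: Average = 10.5600 / 7
Result: 1.5086 mm


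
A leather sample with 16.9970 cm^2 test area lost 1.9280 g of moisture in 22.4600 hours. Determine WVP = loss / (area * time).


Formula: WVP = loss / (area * time)
Substituting: WVP = 1.9280 / (16.9970 * 22.4600)
Result: 0.00505039 g/(cm^2*hr)


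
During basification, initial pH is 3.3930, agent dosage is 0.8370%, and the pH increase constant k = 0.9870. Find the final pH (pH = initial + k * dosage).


Formula: pH_final = pH_initial + k * base_pct
Substituting: pH_final = 3.3930 + 0.9870 * 0.8370
Result: 4.2191


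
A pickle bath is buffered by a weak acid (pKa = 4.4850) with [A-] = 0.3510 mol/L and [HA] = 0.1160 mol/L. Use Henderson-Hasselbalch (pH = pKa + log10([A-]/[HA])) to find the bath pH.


ratio = [A-] / [HA] = 0.3510 / 0.1160 = 3.0259
log10(ratio) = 0.4808
pH = pKa + log10(ratio) = 4.4850 + 0.4808 = 4.9658


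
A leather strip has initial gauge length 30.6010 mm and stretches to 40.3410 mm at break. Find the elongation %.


Formula: Elongation = (Lf - L0) / L0 * 100
Substituting: Elongation = (40.3410 - 30.6010) / 30.6010 * 100
Result: 31.8290 %


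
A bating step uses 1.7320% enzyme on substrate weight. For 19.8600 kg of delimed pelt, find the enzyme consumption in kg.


Formula: Enzyme = substrate * pct / 100
Substituting: Enzyme = 19.8600 * 1.7320 / 100
Result: 0.3440 kg


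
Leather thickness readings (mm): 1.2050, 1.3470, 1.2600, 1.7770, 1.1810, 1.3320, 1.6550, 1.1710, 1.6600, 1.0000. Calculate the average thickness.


Formula: Average = sum / n
Substituting: Average = 13.5880 / 10
Result: 1.3588 mm


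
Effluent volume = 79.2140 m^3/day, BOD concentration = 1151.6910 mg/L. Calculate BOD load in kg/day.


Formula: BOD_load = volume * conc / 1000
Substituting: BOD_load = 79.2140 * 1151.6910 / 1000
Result: 91.2301 kg/day


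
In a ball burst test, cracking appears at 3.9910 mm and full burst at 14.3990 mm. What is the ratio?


Formula: Ratio = crack / burst
Substituting: Ratio = 3.9910 / 14.3990
Result: 0.2772


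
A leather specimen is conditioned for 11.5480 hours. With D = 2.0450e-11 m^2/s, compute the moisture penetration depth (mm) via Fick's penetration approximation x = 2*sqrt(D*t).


t = 11.5480 hr * 3600 = 41572.8000 s
D * t = 2.0450e-11 * 41572.8000 = 8.5016e-07
x = 2 * sqrt(D*t) = 2 * sqrt(8.5016e-07) = 0.00184409 m = 1.8441 mm


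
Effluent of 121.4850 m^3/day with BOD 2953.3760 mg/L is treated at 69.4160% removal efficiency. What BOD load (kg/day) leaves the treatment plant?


Load_in = volume * conc / 1000 = 121.4850 * 2953.3760 / 1000 = 358.7909 kg/day
Removed = Load_in * eff / 100 = 358.7909 * 69.4160 / 100 = 249.0583 kg/day
Load_out = Load_in - Removed = 358.7909 - 249.0583 = 109.7326 kg/day


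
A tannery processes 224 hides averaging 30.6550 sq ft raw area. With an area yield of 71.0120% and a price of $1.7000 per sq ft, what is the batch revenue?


Raw_total = N * avg_area = 224 * 30.6550 = 6866.7200 sq ft
Finished = Raw_total * yield / 100 = 6866.7200 * 71.0120 / 100 = 4876.1952 sq ft
Value = Finished * price = 4876.1952 * 1.7000 = 8289.5319 $


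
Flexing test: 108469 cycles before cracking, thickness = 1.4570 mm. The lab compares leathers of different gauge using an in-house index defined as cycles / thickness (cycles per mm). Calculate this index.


Formula: Index = cycles / thickness
Substituting: Index = 108469 / 1.4570
Result: 74446.8085 cycles/mm


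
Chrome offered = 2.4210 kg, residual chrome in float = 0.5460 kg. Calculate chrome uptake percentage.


Formula: Uptake = (offered - residual) / offered * 100
Substituting: Uptake = (2.4210 - 0.5460) / 2.4210 * 100
Result: 77.4473 %


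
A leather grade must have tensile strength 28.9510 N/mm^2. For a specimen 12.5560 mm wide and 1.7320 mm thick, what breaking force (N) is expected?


Formula: F = TS * w * t
Substituting: F = 28.9510 * 12.5560 * 1.7320
Result: 629.5972 N


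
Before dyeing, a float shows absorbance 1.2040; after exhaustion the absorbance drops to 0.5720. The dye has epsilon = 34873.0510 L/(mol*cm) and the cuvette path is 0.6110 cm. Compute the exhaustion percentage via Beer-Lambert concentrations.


c_initial = A_i / (epsilon * l) = 1.2040 / (34873.0510 * 0.6110) = 5.6506e-05 mol/L
c_final = A_f / (epsilon * l) = 0.5720 / (34873.0510 * 0.6110) = 2.6845e-05 mol/L
Exhaustion = (c_initial - c_final) / c_initial * 100 = (5.6506e-05 - 2.6845e-05) / 5.6506e-05 * 100 = 52.4917 %


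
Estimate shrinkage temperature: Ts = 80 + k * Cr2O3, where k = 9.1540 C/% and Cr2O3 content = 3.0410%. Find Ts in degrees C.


Formula: Ts = 80 + k * Cr2O3
Substituting: Ts = 80 + 9.1540 * 3.0410
Result: 107.8373 C


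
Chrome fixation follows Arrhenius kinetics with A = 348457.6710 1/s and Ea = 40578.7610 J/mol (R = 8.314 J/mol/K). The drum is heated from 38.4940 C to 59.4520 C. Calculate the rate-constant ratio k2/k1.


T1 = 38.4940 + 273.15 = 311.6440 K; T2 = 59.4520 + 273.15 = 332.6020 K
k1 = A * exp(-Ea/(R*T1)) = 348457.6710 * exp(-40578.7610/(8.314*311.6440)) = 0.0550173 1/s
k2 = A * exp(-Ea/(R*T2)) = 348457.6710 * exp(-40578.7610/(8.314*332.6020)) = 0.1476 1/s
k2/k1 = 0.1476 / 0.0550173 = 2.6828


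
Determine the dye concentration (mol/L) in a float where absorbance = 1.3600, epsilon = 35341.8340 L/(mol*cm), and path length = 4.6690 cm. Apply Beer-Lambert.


Formula: c = A / (epsilon * l)
Substituting: c = 1.3600 / (35341.8340 * 4.6690)
Result: 8.2419e-06 mol/L


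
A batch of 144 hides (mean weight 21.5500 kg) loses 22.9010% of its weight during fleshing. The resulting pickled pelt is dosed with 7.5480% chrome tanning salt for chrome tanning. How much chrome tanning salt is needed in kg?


Total_raw = N * avg_wt = 144 * 21.5500 = 3103.2000 kg
Substrate = Total_raw * (1 - loss/100) = 3103.2000 * (1 - 22.9010/100) = 2392.5362 kg
Chrome = Substrate * pct / 100 = 2392.5362 * 7.5480 / 100 = 180.5886 kg


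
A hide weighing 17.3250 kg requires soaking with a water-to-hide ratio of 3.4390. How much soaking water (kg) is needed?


Formula: Water = hide_weight * ratio
Substituting: Water = 17.3250 * 3.4390
Result: 59.5807 kg


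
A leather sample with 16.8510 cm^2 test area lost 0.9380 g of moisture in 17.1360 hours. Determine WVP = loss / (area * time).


Formula: WVP = loss / (area * time)
Substituting: WVP = 0.9380 / (16.8510 * 17.1360)
Result: 0.00324839 g/(cm^2*hr)


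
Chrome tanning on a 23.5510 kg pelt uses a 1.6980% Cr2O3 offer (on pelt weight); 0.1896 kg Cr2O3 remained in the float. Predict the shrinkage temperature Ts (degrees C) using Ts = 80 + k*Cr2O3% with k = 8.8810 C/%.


Offered = pelt * offer_pct / 100 = 23.5510 * 1.6980 / 100 = 0.3999 kg
Uptake = offered - residual = 0.3999 - 0.1896 = 0.2103 kg
Cr2O3% on pelt = uptake / pelt * 100 = 0.2103 / 23.5510 * 100 = 0.8929 %
Ts = 80 + k * Cr2O3% = 80 + 8.8810 * 0.8929 = 87.9302 C


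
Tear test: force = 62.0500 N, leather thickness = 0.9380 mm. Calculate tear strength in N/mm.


Formula: Tear strength = force / thickness
Substituting: Tear strength = 62.0500 / 0.9380
Result: 66.1514 N/mm


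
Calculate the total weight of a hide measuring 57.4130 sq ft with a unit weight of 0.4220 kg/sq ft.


Formula: Weight = area * weight_per_sqft
Substituting: Weight = 57.4130 * 0.4220
Result: 24.2283 kg


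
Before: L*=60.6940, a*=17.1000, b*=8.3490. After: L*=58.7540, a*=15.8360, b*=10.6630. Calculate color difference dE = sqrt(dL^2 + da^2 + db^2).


dL = -1.9400, da = -1.2640, db = 2.3140
dE = sqrt((-1.9400)^2 + (-1.2640)^2 + 2.3140^2) = 3.2735


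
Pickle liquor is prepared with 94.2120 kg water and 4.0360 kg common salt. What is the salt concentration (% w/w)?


Formula: Conc = salt / (water + salt) * 100
Substituting: Conc = 4.0360 / (94.2120 + 4.0360) * 100
Result: 4.1080 %


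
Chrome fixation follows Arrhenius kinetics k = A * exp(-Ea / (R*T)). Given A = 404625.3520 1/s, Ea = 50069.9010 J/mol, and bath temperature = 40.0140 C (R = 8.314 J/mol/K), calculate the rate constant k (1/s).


T_K = T_C + 273.15 = 40.0140 + 273.15 = 313.1640 K
exponent = -Ea / (R * T_K) = -50069.9010 / (8.314 * 313.1640) = -19.2307
k = A * exp(exponent) = 404625.3520 * exp(-19.2307) = 0.00179999 1/s


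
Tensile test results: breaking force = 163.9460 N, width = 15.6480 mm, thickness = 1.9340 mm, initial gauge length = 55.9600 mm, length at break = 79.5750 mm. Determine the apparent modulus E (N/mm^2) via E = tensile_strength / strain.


TS = F / (w * t) = 163.9460 / (15.6480 * 1.9340) = 5.4173 N/mm^2
strain = (Lf - L0) / L0 = (79.5750 - 55.9600) / 55.9600 = 0.4220
E = TS / strain = 5.4173 / 0.4220 = 12.8373 N/mm^2


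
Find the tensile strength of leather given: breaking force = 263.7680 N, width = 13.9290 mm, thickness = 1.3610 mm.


Formula: TS = force / (width * thickness)
Substituting: TS = 263.7680 / (13.9290 * 1.3610)
Result: 13.9137 N/mm^2


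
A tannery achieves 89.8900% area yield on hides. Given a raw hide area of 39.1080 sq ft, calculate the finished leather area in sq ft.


Formula: finished = raw * yield / 100
Substituting: finished = 39.1080 * 89.8900 / 100
Result: 35.1542 sq ft


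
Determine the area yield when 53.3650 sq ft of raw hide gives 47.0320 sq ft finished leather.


Formula: Yield = finished / raw * 100
Substituting: Yield = 47.0320 / 53.3650 * 100
Result: 88.1327 %


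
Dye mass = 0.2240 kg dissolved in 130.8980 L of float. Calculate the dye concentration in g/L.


Formula: Conc = dye_mass(kg) / volume(L) * 1000
Substituting: Conc = 0.2240 / 130.8980 * 1000
Result: 1.7113 g/L


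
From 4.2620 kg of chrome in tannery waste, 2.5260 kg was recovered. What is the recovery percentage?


Formula: Recovery = recovered / input * 100
Substituting: Recovery = 2.5260 / 4.2620 * 100
Result: 59.2679 %


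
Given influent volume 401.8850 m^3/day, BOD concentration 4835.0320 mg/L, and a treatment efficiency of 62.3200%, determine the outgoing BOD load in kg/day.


Load_in = volume * conc / 1000 = 401.8850 * 4835.0320 / 1000 = 1943.1268 kg/day
Removed = Load_in * eff / 100 = 1943.1268 * 62.3200 / 100 = 1210.9566 kg/day
Load_out = Load_in - Removed = 1943.1268 - 1210.9566 = 732.1702 kg/day


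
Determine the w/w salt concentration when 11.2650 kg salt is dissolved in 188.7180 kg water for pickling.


Formula: Conc = salt / (water + salt) * 100
Substituting: Conc = 11.2650 / (188.7180 + 11.2650) * 100
Result: 5.6330 %


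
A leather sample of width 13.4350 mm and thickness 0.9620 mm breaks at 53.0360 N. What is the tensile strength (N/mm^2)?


Formula: TS = force / (width * thickness)
Substituting: TS = 53.0360 / (13.4350 * 0.9620)
Result: 4.1035 N/mm^2


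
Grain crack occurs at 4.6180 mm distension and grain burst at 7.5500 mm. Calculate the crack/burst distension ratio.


Formula: Ratio = crack / burst
Substituting: Ratio = 4.6180 / 7.5500
Result: 0.6117


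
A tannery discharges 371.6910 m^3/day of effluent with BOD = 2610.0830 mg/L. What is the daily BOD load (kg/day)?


Formula: BOD_load = volume * conc / 1000
Substituting: BOD_load = 371.6910 * 2610.0830 / 1000
Result: 970.1444 kg/day


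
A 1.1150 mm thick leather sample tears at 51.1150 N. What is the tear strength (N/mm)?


Formula: Tear strength = force / thickness
Substituting: Tear strength = 51.1150 / 1.1150
Result: 45.8430 N/mm


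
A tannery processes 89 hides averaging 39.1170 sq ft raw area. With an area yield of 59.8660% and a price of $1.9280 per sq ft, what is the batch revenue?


Raw_total = N * avg_area = 89 * 39.1170 = 3481.4130 sq ft
Finished = Raw_total * yield / 100 = 3481.4130 * 59.8660 / 100 = 2084.1827 sq ft
Value = Finished * price = 2084.1827 * 1.9280 = 4018.3043 $


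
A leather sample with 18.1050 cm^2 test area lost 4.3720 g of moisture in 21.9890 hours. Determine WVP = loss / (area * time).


Formula: WVP = loss / (area * time)
Substituting: WVP = 4.3720 / (18.1050 * 21.9890)
Result: 0.0109819 g/(cm^2*hr)


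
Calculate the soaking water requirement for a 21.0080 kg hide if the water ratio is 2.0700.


Formula: Water = hide_weight * ratio
Substituting: Water = 21.0080 * 2.0700
Result: 43.4866 kg


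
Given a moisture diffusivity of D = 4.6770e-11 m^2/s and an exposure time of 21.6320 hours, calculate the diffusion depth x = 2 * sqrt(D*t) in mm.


t = 21.6320 hr * 3600 = 77875.2000 s
D * t = 4.6770e-11 * 77875.2000 = 3.6422e-06
x = 2 * sqrt(D*t) = 2 * sqrt(3.6422e-06) = 0.00381692 m = 3.8169 mm


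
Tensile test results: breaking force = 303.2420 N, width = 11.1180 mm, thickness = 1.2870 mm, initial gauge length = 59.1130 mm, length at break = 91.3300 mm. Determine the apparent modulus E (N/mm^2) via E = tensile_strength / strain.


TS = F / (w * t) = 303.2420 / (11.1180 * 1.2870) = 21.1926 N/mm^2
strain = (Lf - L0) / L0 = (91.3300 - 59.1130) / 59.1130 = 0.5450
E = TS / strain = 21.1926 / 0.5450 = 38.8850 N/mm^2


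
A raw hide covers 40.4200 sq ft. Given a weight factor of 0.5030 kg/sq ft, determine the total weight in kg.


Formula: Weight = area * weight_per_sqft
Substituting: Weight = 40.4200 * 0.5030
Result: 20.3313 kg


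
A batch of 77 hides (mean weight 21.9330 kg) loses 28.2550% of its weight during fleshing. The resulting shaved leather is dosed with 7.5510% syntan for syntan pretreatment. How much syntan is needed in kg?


Total_raw = N * avg_wt = 77 * 21.9330 = 1688.8410 kg
Substrate = Total_raw * (1 - loss/100) = 1688.8410 * (1 - 28.2550/100) = 1211.6590 kg
Syntan = Substrate * pct / 100 = 1211.6590 * 7.5510 / 100 = 91.4924 kg


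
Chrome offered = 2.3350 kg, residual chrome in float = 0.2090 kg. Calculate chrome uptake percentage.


Formula: Uptake = (offered - residual) / offered * 100
Substituting: Uptake = (2.3350 - 0.2090) / 2.3350 * 100
Result: 91.0493 %


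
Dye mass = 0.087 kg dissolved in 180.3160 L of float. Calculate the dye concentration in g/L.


Formula: Conc = dye_mass(kg) / volume(L) * 1000
Substituting: Conc = 0.087 / 180.3160 * 1000
Result: 0.4825 g/L


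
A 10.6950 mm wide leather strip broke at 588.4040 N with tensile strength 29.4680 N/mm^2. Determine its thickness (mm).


Formula: t = F / (TS * w)
Substituting: t = 588.4040 / (29.4680 * 10.6950)
Result: 1.8670 mm


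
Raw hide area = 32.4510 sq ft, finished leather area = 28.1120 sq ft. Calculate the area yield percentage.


Formula: Yield = finished / raw * 100
Substituting: Yield = 28.1120 / 32.4510 * 100
Result: 86.6291 %


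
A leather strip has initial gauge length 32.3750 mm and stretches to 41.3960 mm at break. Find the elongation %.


Formula: Elongation = (Lf - L0) / L0 * 100
Substituting: Elongation = (41.3960 - 32.3750) / 32.3750 * 100
Result: 27.8641 %


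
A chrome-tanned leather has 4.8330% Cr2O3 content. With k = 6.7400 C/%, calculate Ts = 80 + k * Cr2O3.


Formula: Ts = 80 + k * Cr2O3
Substituting: Ts = 80 + 6.7400 * 4.8330
Result: 112.5744 C


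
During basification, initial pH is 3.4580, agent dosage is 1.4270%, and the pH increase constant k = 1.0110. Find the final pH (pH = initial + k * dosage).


Formula: pH_final = pH_initial + k * base_pct
Substituting: pH_final = 3.4580 + 1.0110 * 1.4270
Result: 4.9007


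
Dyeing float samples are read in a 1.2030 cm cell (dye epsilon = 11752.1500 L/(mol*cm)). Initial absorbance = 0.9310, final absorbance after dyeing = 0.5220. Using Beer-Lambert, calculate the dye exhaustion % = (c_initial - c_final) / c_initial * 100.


c_initial = A_i / (epsilon * l) = 0.9310 / (11752.1500 * 1.2030) = 6.5852e-05 mol/L
c_final = A_f / (epsilon * l) = 0.5220 / (11752.1500 * 1.2030) = 3.6922e-05 mol/L
Exhaustion = (c_initial - c_final) / c_initial * 100 = (6.5852e-05 - 3.6922e-05) / 6.5852e-05 * 100 = 43.9313 %


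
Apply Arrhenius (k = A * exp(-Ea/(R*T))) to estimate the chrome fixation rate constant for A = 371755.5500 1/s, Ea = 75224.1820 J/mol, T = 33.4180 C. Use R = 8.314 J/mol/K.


T_K = T_C + 273.15 = 33.4180 + 273.15 = 306.5680 K
exponent = -Ea / (R * T_K) = -75224.1820 / (8.314 * 306.5680) = -29.5135
k = A * exp(exponent) = 371755.5500 * exp(-29.5135) = 5.6586e-08 1/s


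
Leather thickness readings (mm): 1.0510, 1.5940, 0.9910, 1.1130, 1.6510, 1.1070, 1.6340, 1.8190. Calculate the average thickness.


Formula: Average = sum / n
Substituting: Average = 10.9600 / 8
Result: 1.3700 mm


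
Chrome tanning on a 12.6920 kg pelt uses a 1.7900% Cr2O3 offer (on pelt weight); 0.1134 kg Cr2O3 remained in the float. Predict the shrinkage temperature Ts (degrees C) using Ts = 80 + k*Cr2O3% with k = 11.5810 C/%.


Offered = pelt * offer_pct / 100 = 12.6920 * 1.7900 / 100 = 0.2272 kg
Uptake = offered - residual = 0.2272 - 0.1134 = 0.1138 kg
Cr2O3% on pelt = uptake / pelt * 100 = 0.1138 / 12.6920 * 100 = 0.8965 %
Ts = 80 + k * Cr2O3% = 80 + 11.5810 * 0.8965 = 90.3826 C


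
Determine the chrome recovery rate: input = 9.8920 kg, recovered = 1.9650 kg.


Formula: Recovery = recovered / input * 100
Substituting: Recovery = 1.9650 / 9.8920 * 100
Result: 19.8645 %


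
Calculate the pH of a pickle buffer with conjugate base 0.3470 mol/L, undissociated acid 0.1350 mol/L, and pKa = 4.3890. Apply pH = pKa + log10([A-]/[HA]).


ratio = [A-] / [HA] = 0.3470 / 0.1350 = 2.5704
log10(ratio) = 0.4100
pH = pKa + log10(ratio) = 4.3890 + 0.4100 = 4.7990


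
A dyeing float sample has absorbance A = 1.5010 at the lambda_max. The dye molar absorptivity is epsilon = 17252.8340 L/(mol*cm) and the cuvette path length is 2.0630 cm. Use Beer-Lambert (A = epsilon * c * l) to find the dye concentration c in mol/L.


Formula: c = A / (epsilon * l)
Substituting: c = 1.5010 / (17252.8340 * 2.0630)
Result: 4.2172e-05 mol/L


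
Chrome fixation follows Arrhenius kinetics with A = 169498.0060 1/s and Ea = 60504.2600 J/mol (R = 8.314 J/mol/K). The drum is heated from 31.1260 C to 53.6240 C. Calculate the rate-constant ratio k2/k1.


T1 = 31.1260 + 273.15 = 304.2760 K; T2 = 53.6240 + 273.15 = 326.7740 K
k1 = A * exp(-Ea/(R*T1)) = 169498.0060 * exp(-60504.2600/(8.314*304.2760)) = 6.9520e-06 1/s
k2 = A * exp(-Ea/(R*T2)) = 169498.0060 * exp(-60504.2600/(8.314*326.7740)) = 3.6078e-05 1/s
k2/k1 = 3.6078e-05 / 6.9520e-06 = 5.1896


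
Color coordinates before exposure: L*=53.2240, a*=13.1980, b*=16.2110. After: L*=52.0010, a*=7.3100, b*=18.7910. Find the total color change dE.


dL = -1.2230, da = -5.8880, db = 2.5800
dE = sqrt((-1.2230)^2 + (-5.8880)^2 + 2.5800^2) = 6.5438


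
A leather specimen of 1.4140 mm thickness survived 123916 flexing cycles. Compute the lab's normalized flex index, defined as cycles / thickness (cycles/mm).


Formula: Index = cycles / thickness
Substituting: Index = 123916 / 1.4140
Result: 87635.0778 cycles/mm


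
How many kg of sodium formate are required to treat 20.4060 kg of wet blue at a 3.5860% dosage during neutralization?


Formula: Neutralizer = substrate * pct / 100
Substituting: Neutralizer = 20.4060 * 3.5860 / 100
Result: 0.7318 kg


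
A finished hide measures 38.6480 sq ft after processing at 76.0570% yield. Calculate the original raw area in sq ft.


Formula: raw = finished * 100 / yield
Substituting: raw = 38.6480 * 100 / 76.0570
Result: 50.8145 sq ft


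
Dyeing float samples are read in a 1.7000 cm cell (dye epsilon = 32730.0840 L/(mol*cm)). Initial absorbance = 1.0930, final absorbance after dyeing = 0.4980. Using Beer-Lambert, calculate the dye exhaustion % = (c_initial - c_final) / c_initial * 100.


c_initial = A_i / (epsilon * l) = 1.0930 / (32730.0840 * 1.7000) = 1.9644e-05 mol/L
c_final = A_f / (epsilon * l) = 0.4980 / (32730.0840 * 1.7000) = 8.9502e-06 mol/L
Exhaustion = (c_initial - c_final) / c_initial * 100 = (1.9644e-05 - 8.9502e-06) / 1.9644e-05 * 100 = 54.4373 %


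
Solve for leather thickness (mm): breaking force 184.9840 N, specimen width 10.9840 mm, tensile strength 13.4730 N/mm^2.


Formula: t = F / (TS * w)
Substituting: t = 184.9840 / (13.4730 * 10.9840)
Result: 1.2500 mm


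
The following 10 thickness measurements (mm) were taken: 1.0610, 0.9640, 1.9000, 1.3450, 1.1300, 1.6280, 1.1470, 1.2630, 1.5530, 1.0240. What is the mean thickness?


Formula: Average = sum / n
Substituting: Average = 13.0150 / 10
Result: 1.3015 mm


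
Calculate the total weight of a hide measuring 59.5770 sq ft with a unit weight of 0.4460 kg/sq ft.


Formula: Weight = area * weight_per_sqft
Substituting: Weight = 59.5770 * 0.4460
Result: 26.5713 kg


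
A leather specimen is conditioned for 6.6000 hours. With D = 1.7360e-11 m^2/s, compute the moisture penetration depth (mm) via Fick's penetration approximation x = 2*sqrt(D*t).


t = 6.6000 hr * 3600 = 23760.0000 s
D * t = 1.7360e-11 * 23760.0000 = 4.1247e-07
x = 2 * sqrt(D*t) = 2 * sqrt(4.1247e-07) = 0.00128448 m = 1.2845 mm


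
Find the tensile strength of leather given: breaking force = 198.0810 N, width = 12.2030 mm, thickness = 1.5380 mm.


Formula: TS = force / (width * thickness)
Substituting: TS = 198.0810 / (12.2030 * 1.5380)
Result: 10.5541 N/mm^2


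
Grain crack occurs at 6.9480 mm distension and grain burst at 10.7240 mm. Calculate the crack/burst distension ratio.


Formula: Ratio = crack / burst
Substituting: Ratio = 6.9480 / 10.7240
Result: 0.6479


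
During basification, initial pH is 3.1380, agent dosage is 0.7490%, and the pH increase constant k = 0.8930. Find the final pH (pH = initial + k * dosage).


Formula: pH_final = pH_initial + k * base_pct
Substituting: pH_final = 3.1380 + 0.8930 * 0.7490
Result: 3.8069


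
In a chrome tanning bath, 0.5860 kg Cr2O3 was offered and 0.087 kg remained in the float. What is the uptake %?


Formula: Uptake = (offered - residual) / offered * 100
Substituting: Uptake = (0.5860 - 0.087) / 0.5860 * 100
Result: 85.1536 %


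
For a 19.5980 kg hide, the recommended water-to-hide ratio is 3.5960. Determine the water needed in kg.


Formula: Water = hide_weight * ratio
Substituting: Water = 19.5980 * 3.5960
Result: 70.4744 kg


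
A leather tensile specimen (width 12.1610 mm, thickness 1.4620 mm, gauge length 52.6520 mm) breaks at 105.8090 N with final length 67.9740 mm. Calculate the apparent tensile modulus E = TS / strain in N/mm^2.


TS = F / (w * t) = 105.8090 / (12.1610 * 1.4620) = 5.9512 N/mm^2
strain = (Lf - L0) / L0 = (67.9740 - 52.6520) / 52.6520 = 0.2910
E = TS / strain = 5.9512 / 0.2910 = 20.4506 N/mm^2


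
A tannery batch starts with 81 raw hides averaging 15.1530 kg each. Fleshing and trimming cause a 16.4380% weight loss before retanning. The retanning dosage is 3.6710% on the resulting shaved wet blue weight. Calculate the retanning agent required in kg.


Total_raw = N * avg_wt = 81 * 15.1530 = 1227.3930 kg
Substrate = Total_raw * (1 - loss/100) = 1227.3930 * (1 - 16.4380/100) = 1025.6341 kg
Retan = Substrate * pct / 100 = 1025.6341 * 3.6710 / 100 = 37.6510 kg


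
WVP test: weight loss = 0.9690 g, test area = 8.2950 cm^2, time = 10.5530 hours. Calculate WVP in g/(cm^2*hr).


Formula: WVP = loss / (area * time)
Substituting: WVP = 0.9690 / (8.2950 * 10.5530)
Result: 0.0110696 g/(cm^2*hr)


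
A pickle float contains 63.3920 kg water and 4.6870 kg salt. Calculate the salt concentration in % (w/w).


Formula: Conc = salt / (water + salt) * 100
Substituting: Conc = 4.6870 / (63.3920 + 4.6870) * 100
Result: 6.8846 %


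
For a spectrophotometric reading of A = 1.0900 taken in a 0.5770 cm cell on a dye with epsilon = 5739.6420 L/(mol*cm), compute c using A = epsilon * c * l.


Formula: c = A / (epsilon * l)
Substituting: c = 1.0900 / (5739.6420 * 0.5770)
Result: 3.2913e-04 mol/L


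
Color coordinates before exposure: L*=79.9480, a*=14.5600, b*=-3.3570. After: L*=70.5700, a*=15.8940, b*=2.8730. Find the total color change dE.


dL = -9.3780, da = 1.3340, db = 6.2300
dE = sqrt((-9.3780)^2 + 1.3340^2 + 6.2300^2) = 11.3375


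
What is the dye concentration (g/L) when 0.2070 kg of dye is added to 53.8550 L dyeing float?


Formula: Conc = dye_mass(kg) / volume(L) * 1000
Substituting: Conc = 0.2070 / 53.8550 * 1000
Result: 3.8437 g/L


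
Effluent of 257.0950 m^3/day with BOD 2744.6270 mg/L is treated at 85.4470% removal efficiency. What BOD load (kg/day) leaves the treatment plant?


Load_in = volume * conc / 1000 = 257.0950 * 2744.6270 / 1000 = 705.6299 kg/day
Removed = Load_in * eff / 100 = 705.6299 * 85.4470 / 100 = 602.9396 kg/day
Load_out = Load_in - Removed = 705.6299 - 602.9396 = 102.6903 kg/day


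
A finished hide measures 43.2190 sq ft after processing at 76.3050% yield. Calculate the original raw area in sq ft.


Formula: raw = finished * 100 / yield
Substituting: raw = 43.2190 * 100 / 76.3050
Result: 56.6398 sq ft


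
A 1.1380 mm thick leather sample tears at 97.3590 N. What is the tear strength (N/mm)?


Formula: Tear strength = force / thickness
Substituting: Tear strength = 97.3590 / 1.1380
Result: 85.5527 N/mm


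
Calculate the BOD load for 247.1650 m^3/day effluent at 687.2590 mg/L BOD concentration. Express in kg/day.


Formula: BOD_load = volume * conc / 1000
Substituting: BOD_load = 247.1650 * 687.2590 / 1000
Result: 169.8664 kg/day


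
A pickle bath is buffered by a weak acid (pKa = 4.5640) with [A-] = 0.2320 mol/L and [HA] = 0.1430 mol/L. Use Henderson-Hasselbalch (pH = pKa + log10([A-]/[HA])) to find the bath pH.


ratio = [A-] / [HA] = 0.2320 / 0.1430 = 1.6224
log10(ratio) = 0.2102
pH = pKa + log10(ratio) = 4.5640 + 0.2102 = 4.7742


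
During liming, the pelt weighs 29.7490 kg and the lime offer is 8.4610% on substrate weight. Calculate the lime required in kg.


Formula: Lime = substrate * pct / 100
Substituting: Lime = 29.7490 * 8.4610 / 100
Result: 2.5171 kg


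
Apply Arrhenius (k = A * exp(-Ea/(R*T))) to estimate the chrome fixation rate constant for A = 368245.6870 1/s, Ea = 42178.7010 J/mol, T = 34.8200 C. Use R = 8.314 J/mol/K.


T_K = T_C + 273.15 = 34.8200 + 273.15 = 307.9700 K
exponent = -Ea / (R * T_K) = -42178.7010 / (8.314 * 307.9700) = -16.4731
k = A * exp(exponent) = 368245.6870 * exp(-16.4731) = 0.0258209 1/s


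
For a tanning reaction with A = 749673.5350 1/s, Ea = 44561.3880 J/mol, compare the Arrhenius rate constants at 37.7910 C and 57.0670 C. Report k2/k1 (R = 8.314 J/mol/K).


T1 = 37.7910 + 273.15 = 310.9410 K; T2 = 57.0670 + 273.15 = 330.2170 K
k1 = A * exp(-Ea/(R*T1)) = 749673.5350 * exp(-44561.3880/(8.314*310.9410)) = 0.0244784 1/s
k2 = A * exp(-Ea/(R*T2)) = 749673.5350 * exp(-44561.3880/(8.314*330.2170)) = 0.0669536 1/s
k2/k1 = 0.0669536 / 0.0244784 = 2.7352


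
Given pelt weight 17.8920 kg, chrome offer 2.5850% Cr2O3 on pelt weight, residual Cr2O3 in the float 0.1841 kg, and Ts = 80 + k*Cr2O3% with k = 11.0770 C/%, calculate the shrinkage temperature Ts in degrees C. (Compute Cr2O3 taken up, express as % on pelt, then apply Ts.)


Offered = pelt * offer_pct / 100 = 17.8920 * 2.5850 / 100 = 0.4625 kg
Uptake = offered - residual = 0.4625 - 0.1841 = 0.2784 kg
Cr2O3% on pelt = uptake / pelt * 100 = 0.2784 / 17.8920 * 100 = 1.5560 %
Ts = 80 + k * Cr2O3% = 80 + 11.0770 * 1.5560 = 97.2363 C


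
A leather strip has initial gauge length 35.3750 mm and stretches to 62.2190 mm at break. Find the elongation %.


Formula: Elongation = (Lf - L0) / L0 * 100
Substituting: Elongation = (62.2190 - 35.3750) / 35.3750 * 100
Result: 75.8841 %


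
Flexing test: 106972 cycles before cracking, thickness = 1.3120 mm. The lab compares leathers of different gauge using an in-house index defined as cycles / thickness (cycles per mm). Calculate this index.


Formula: Index = cycles / thickness
Substituting: Index = 106972 / 1.3120
Result: 81533.5366 cycles/mm


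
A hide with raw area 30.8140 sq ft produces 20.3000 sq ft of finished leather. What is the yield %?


Formula: Yield = finished / raw * 100
Substituting: Yield = 20.3000 / 30.8140 * 100
Result: 65.8791 %


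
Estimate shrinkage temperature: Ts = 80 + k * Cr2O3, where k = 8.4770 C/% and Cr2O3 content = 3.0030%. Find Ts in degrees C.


Formula: Ts = 80 + k * Cr2O3
Substituting: Ts = 80 + 8.4770 * 3.0030
Result: 105.4564 C


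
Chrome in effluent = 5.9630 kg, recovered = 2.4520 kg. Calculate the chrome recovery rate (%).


Formula: Recovery = recovered / input * 100
Substituting: Recovery = 2.4520 / 5.9630 * 100
Result: 41.1202 %


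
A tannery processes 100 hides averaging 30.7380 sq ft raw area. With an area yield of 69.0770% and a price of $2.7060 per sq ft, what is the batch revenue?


Raw_total = N * avg_area = 100 * 30.7380 = 3073.8000 sq ft
Finished = Raw_total * yield / 100 = 3073.8000 * 69.0770 / 100 = 2123.2888 sq ft
Value = Finished * price = 2123.2888 * 2.7060 = 5745.6196 $


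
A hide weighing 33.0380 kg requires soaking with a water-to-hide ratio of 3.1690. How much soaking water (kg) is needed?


Formula: Water = hide_weight * ratio
Substituting: Water = 33.0380 * 3.1690
Result: 104.6974 kg


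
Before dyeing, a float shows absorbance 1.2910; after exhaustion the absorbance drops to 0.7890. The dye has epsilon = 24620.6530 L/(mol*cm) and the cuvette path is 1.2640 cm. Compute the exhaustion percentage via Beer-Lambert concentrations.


c_initial = A_i / (epsilon * l) = 1.2910 / (24620.6530 * 1.2640) = 4.1484e-05 mol/L
c_final = A_f / (epsilon * l) = 0.7890 / (24620.6530 * 1.2640) = 2.5353e-05 mol/L
Exhaustion = (c_initial - c_final) / c_initial * 100 = (4.1484e-05 - 2.5353e-05) / 4.1484e-05 * 100 = 38.8846 %


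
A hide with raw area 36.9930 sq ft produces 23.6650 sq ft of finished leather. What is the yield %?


Formula: Yield = finished / raw * 100
Substituting: Yield = 23.6650 / 36.9930 * 100
Result: 63.9716 %


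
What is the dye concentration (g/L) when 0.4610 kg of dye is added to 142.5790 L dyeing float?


Formula: Conc = dye_mass(kg) / volume(L) * 1000
Substituting: Conc = 0.4610 / 142.5790 * 1000
Result: 3.2333 g/L


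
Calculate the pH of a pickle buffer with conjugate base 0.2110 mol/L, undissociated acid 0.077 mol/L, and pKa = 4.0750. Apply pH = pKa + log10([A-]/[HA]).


ratio = [A-] / [HA] = 0.2110 / 0.077 = 2.7403
log10(ratio) = 0.4378
pH = pKa + log10(ratio) = 4.0750 + 0.4378 = 4.5128


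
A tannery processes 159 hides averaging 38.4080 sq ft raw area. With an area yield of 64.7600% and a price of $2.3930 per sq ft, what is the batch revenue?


Raw_total = N * avg_area = 159 * 38.4080 = 6106.8720 sq ft
Finished = Raw_total * yield / 100 = 6106.8720 * 64.7600 / 100 = 3954.8103 sq ft
Value = Finished * price = 3954.8103 * 2.3930 = 9463.8611 $


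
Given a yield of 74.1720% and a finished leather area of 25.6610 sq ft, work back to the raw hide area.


Formula: raw = finished * 100 / yield
Substituting: raw = 25.6610 * 100 / 74.1720
Result: 34.5966 sq ft


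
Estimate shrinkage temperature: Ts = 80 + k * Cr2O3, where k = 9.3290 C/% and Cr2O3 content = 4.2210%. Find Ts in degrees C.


Formula: Ts = 80 + k * Cr2O3
Substituting: Ts = 80 + 9.3290 * 4.2210
Result: 119.3777 C


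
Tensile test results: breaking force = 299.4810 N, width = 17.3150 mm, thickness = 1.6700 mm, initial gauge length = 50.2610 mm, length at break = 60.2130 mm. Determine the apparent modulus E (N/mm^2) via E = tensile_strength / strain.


TS = F / (w * t) = 299.4810 / (17.3150 * 1.6700) = 10.3569 N/mm^2
strain = (Lf - L0) / L0 = (60.2130 - 50.2610) / 50.2610 = 0.1980
E = TS / strain = 10.3569 / 0.1980 = 52.3059 N/mm^2


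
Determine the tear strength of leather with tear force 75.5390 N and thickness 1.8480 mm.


Formula: Tear strength = force / thickness
Substituting: Tear strength = 75.5390 / 1.8480
Result: 40.8761 N/mm


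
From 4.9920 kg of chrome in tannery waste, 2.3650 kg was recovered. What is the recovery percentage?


Formula: Recovery = recovered / input * 100
Substituting: Recovery = 2.3650 / 4.9920 * 100
Result: 47.3758 %


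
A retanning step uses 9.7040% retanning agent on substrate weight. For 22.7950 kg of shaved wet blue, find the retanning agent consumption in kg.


Formula: Retan = substrate * pct / 100
Substituting: Retan = 22.7950 * 9.7040 / 100
Result: 2.2120 kg


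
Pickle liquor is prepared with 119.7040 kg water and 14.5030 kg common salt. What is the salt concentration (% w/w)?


Formula: Conc = salt / (water + salt) * 100
Substituting: Conc = 14.5030 / (119.7040 + 14.5030) * 100
Result: 10.8064 %


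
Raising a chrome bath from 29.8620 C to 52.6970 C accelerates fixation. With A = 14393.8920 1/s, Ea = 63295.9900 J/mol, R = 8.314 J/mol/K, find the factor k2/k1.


T1 = 29.8620 + 273.15 = 303.0120 K; T2 = 52.6970 + 273.15 = 325.8470 K
k1 = A * exp(-Ea/(R*T1)) = 14393.8920 * exp(-63295.9900/(8.314*303.0120)) = 1.7641e-07 1/s
k2 = A * exp(-Ea/(R*T2)) = 14393.8920 * exp(-63295.9900/(8.314*325.8470)) = 1.0261e-06 1/s
k2/k1 = 1.0261e-06 / 1.7641e-07 = 5.8167


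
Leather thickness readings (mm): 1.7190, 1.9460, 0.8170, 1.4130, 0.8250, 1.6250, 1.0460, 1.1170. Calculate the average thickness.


Formula: Average = sum / n
Substituting: Average = 10.5080 / 8
Result: 1.3135 mm


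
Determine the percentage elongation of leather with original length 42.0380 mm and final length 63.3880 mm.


Formula: Elongation = (Lf - L0) / L0 * 100
Substituting: Elongation = (63.3880 - 42.0380) / 42.0380 * 100
Result: 50.7874 %


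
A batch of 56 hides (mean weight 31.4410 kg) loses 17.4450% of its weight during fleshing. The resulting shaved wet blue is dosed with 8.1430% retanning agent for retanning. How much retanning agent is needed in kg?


Total_raw = N * avg_wt = 56 * 31.4410 = 1760.6960 kg
Substrate = Total_raw * (1 - loss/100) = 1760.6960 * (1 - 17.4450/100) = 1453.5426 kg
Retan = Substrate * pct / 100 = 1453.5426 * 8.1430 / 100 = 118.3620 kg
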